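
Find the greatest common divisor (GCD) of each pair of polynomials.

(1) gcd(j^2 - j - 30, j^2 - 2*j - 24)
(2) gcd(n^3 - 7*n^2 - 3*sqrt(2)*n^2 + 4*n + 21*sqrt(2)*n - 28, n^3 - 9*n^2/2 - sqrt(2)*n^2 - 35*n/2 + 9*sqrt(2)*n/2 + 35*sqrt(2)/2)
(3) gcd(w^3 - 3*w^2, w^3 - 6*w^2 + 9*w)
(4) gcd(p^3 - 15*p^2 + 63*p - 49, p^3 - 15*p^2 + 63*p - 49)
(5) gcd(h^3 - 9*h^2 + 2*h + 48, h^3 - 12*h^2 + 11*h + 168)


(1) = j - 6
(2) = n^2 + n*(-7 - sqrt(2)) + 7*sqrt(2)
(3) = gcd(w^2*(w - 3), w*(w - 3)^2) = w^2 - 3*w
(4) = p^3 - 15*p^2 + 63*p - 49
(5) = h - 8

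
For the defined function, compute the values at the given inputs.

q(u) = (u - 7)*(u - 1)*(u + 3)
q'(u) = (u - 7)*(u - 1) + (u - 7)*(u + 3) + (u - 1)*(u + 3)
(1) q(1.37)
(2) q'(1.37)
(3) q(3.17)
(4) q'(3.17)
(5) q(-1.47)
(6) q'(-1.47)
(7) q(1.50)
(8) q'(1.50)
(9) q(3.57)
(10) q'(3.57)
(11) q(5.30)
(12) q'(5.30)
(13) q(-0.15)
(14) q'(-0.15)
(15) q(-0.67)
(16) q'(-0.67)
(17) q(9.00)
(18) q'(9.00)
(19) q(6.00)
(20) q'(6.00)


(1) = -9.10
(2) = -25.07
(3) = -51.28
(4) = -18.55
(5) = 32.01
(6) = 4.18
(7) = -12.38
(8) = -25.25
(9) = -57.92
(10) = -14.47
(11) = -60.67
(12) = 14.27
(13) = 23.43
(14) = -15.43
(15) = 29.84
(16) = -8.95
(17) = 192.00
(18) = 136.00
(19) = -45.00
(20) = 31.00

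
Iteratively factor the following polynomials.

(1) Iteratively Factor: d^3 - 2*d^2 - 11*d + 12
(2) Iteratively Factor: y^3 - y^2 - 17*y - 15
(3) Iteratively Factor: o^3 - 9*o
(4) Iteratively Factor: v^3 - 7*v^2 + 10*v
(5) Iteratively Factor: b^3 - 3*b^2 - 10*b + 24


(1) = (d - 1)*(d^2 - d - 12) = (d - 4)*(d - 1)*(d + 3)
(2) = (y - 5)*(y^2 + 4*y + 3) = (y - 5)*(y + 1)*(y + 3)
(3) = (o)*(o^2 - 9) = o*(o - 3)*(o + 3)
(4) = (v)*(v^2 - 7*v + 10) = v*(v - 2)*(v - 5)
(5) = (b - 4)*(b^2 + b - 6) = (b - 4)*(b - 2)*(b + 3)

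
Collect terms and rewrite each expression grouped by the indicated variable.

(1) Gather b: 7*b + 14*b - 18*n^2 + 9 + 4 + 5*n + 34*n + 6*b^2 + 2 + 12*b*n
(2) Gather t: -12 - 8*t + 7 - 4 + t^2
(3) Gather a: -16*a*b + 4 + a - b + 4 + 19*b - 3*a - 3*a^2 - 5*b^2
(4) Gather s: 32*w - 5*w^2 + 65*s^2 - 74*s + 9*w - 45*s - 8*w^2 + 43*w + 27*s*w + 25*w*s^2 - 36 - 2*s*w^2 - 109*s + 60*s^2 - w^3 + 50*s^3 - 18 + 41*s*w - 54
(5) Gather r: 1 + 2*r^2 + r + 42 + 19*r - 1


(1) = 6*b^2 + b*(12*n + 21) - 18*n^2 + 39*n + 15
(2) = t^2 - 8*t - 9
(3) = -3*a^2 + a*(-16*b - 2) - 5*b^2 + 18*b + 8
(4) = 50*s^3 + s^2*(25*w + 125) + s*(-2*w^2 + 68*w - 228) - w^3 - 13*w^2 + 84*w - 108
(5) = 2*r^2 + 20*r + 42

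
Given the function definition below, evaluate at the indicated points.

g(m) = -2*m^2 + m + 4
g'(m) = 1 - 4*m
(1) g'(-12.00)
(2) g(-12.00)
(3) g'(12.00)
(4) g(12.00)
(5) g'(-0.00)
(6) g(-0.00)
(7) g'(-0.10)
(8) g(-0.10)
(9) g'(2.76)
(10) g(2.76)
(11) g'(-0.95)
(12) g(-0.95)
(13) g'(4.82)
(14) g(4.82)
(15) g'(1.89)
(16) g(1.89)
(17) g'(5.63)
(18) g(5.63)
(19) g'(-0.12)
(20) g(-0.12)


(1) = 49.00
(2) = -296.00
(3) = -47.00
(4) = -272.00
(5) = 1.00
(6) = 4.00
(7) = 1.40
(8) = 3.88
(9) = -10.04
(10) = -8.48
(11) = 4.80
(12) = 1.24
(13) = -18.28
(14) = -37.64
(15) = -6.56
(16) = -1.25
(17) = -21.52
(18) = -53.76
(19) = 1.48
(20) = 3.85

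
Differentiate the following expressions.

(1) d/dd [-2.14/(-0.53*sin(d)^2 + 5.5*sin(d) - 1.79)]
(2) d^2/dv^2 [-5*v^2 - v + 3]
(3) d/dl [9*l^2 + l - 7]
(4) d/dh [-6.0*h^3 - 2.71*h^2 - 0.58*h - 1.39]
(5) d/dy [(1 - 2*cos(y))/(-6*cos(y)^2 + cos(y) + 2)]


(1) = (11.77 - 2.2684*sin(d))*cos(d)/(0.53*sin(d)^2 - 5.5*sin(d) + 1.79)^2
(2) = -10
(3) = 18*l + 1
(4) = -18.0*h^2 - 5.42*h - 0.58
(5) = (-12*sin(y)^2 - 12*cos(y) + 17)*sin(y)/(-6*cos(y)^2 + cos(y) + 2)^2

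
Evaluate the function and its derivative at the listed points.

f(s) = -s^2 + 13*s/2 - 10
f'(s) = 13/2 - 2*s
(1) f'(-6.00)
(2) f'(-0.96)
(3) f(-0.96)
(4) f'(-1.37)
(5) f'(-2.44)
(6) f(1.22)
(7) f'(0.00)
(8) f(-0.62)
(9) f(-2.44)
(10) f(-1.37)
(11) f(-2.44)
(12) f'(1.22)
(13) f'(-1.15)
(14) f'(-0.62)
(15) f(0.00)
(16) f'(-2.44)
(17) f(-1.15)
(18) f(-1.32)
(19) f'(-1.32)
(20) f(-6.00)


(1) = 18.50
(2) = 8.42
(3) = -17.16
(4) = 9.24
(5) = 11.38
(6) = -3.56
(7) = 6.50
(8) = -14.41
(9) = -31.81
(10) = -20.78
(11) = -31.81
(12) = 4.06
(13) = 8.80
(14) = 7.74
(15) = -10.00
(16) = 11.38
(17) = -18.80
(18) = -20.32
(19) = 9.14
(20) = -85.00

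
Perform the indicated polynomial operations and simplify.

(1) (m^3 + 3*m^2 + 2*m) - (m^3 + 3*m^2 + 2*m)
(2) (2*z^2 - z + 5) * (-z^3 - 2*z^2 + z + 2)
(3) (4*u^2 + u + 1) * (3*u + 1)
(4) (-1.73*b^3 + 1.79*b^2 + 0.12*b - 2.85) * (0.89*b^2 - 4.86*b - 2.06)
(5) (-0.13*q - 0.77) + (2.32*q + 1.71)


(1) = 0
(2) = -2*z^5 - 3*z^4 - z^3 - 7*z^2 + 3*z + 10
(3) = 12*u^3 + 7*u^2 + 4*u + 1
(4) = -1.5397*b^5 + 10.0009*b^4 - 5.0288*b^3 - 6.8071*b^2 + 13.6038*b + 5.871
(5) = 2.19*q + 0.94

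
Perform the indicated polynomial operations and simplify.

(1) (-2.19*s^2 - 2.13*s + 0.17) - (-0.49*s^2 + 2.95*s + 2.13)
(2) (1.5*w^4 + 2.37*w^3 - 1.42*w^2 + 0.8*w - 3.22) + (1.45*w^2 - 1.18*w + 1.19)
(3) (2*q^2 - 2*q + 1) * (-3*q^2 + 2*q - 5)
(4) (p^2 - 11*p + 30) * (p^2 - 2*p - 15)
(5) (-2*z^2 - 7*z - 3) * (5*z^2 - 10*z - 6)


(1) = -1.7*s^2 - 5.08*s - 1.96
(2) = 1.5*w^4 + 2.37*w^3 + 0.03*w^2 - 0.38*w - 2.03
(3) = -6*q^4 + 10*q^3 - 17*q^2 + 12*q - 5
(4) = p^4 - 13*p^3 + 37*p^2 + 105*p - 450
(5) = -10*z^4 - 15*z^3 + 67*z^2 + 72*z + 18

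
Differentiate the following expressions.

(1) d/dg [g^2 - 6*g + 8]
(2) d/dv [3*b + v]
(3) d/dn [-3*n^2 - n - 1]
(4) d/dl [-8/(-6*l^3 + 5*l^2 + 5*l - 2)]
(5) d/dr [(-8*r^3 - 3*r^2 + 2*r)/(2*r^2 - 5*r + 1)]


(1) = 2*g - 6
(2) = 1
(3) = -6*n - 1
(4) = 8*(-18*l^2 + 10*l + 5)/(6*l^3 - 5*l^2 - 5*l + 2)^2
(5) = (-16*r^4 + 80*r^3 - 13*r^2 - 6*r + 2)/(4*r^4 - 20*r^3 + 29*r^2 - 10*r + 1)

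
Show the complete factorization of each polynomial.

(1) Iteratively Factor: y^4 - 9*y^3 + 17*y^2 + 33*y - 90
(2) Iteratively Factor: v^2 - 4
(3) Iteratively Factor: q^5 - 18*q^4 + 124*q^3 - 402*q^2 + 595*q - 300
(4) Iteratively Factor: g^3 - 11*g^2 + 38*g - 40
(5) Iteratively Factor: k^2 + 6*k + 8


(1) = (y - 3)*(y^3 - 6*y^2 - y + 30) = (y - 5)*(y - 3)*(y^2 - y - 6) = (y - 5)*(y - 3)^2*(y + 2)
(2) = (v - 2)*(v + 2)
(3) = (q - 3)*(q^4 - 15*q^3 + 79*q^2 - 165*q + 100) = (q - 5)*(q - 3)*(q^3 - 10*q^2 + 29*q - 20) = (q - 5)^2*(q - 3)*(q^2 - 5*q + 4) = (q - 5)^2*(q - 4)*(q - 3)*(q - 1)
(4) = (g - 4)*(g^2 - 7*g + 10) = (g - 4)*(g - 2)*(g - 5)
(5) = (k + 2)*(k + 4)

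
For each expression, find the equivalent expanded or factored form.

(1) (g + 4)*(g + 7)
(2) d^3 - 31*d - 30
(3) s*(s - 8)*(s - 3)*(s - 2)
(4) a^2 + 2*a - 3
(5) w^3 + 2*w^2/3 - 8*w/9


(1) = g^2 + 11*g + 28
(2) = (d - 6)*(d + 1)*(d + 5)
(3) = s^4 - 13*s^3 + 46*s^2 - 48*s
(4) = (a - 1)*(a + 3)
(5) = w*(w - 2/3)*(w + 4/3)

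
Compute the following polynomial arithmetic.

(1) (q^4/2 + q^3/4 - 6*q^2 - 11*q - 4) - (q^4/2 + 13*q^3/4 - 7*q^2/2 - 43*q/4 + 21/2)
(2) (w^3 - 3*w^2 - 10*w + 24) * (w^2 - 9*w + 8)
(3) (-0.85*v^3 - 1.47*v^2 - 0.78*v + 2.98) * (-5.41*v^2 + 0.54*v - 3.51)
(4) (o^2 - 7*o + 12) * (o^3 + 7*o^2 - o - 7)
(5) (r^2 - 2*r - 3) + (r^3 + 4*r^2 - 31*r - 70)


(1) = -3*q^3 - 5*q^2/2 - q/4 - 29/2
(2) = w^5 - 12*w^4 + 25*w^3 + 90*w^2 - 296*w + 192
(3) = 4.5985*v^5 + 7.4937*v^4 + 6.4095*v^3 - 11.3833*v^2 + 4.347*v - 10.4598
(4) = o^5 - 38*o^3 + 84*o^2 + 37*o - 84
(5) = r^3 + 5*r^2 - 33*r - 73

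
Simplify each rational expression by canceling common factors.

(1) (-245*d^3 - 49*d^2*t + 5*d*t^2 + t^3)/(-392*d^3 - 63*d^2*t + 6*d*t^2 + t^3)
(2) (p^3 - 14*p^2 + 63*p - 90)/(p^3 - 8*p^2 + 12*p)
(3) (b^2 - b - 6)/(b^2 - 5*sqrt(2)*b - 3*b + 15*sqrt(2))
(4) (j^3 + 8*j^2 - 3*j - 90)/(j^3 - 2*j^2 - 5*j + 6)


(1) = (-35*d^2 - 2*d*t + t^2)/(-56*d^2 - d*t + t^2)
(2) = (p^2 - 8*p + 15)/(p^2 - 2*p)
(3) = (b + 2)/(b - 5*sqrt(2))
(4) = (j^2 + 11*j + 30)/(j^2 + j - 2)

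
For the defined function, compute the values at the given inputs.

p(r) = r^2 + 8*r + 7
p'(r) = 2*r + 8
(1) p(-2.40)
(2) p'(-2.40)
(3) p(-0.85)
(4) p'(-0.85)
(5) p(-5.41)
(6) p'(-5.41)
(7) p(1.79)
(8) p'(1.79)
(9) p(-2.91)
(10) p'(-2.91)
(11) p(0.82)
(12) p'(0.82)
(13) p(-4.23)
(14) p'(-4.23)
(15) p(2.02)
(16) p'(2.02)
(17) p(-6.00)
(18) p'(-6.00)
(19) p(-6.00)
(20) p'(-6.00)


(1) = -6.44
(2) = 3.20
(3) = 0.92
(4) = 6.30
(5) = -7.01
(6) = -2.82
(7) = 24.52
(8) = 11.58
(9) = -7.81
(10) = 2.18
(11) = 14.23
(12) = 9.64
(13) = -8.95
(14) = -0.46
(15) = 27.24
(16) = 12.04
(17) = -5.00
(18) = -4.00
(19) = -5.00
(20) = -4.00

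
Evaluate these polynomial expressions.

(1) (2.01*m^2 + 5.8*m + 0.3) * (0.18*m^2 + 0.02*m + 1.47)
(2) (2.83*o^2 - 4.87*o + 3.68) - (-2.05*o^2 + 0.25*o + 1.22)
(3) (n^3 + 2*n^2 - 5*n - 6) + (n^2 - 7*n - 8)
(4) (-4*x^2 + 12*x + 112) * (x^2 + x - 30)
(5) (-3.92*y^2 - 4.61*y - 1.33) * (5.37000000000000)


(1) = 0.3618*m^4 + 1.0842*m^3 + 3.1247*m^2 + 8.532*m + 0.441
(2) = 4.88*o^2 - 5.12*o + 2.46
(3) = n^3 + 3*n^2 - 12*n - 14
(4) = -4*x^4 + 8*x^3 + 244*x^2 - 248*x - 3360
(5) = -21.0504*y^2 - 24.7557*y - 7.1421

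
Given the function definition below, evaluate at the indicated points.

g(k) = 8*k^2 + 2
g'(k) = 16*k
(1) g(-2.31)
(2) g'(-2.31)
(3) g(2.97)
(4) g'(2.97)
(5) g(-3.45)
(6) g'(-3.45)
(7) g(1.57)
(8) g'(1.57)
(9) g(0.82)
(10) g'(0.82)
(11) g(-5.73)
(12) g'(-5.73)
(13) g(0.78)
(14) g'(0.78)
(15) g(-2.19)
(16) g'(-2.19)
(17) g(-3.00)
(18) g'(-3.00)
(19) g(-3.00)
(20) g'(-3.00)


(1) = 44.69
(2) = -36.96
(3) = 72.57
(4) = 47.52
(5) = 97.22
(6) = -55.20
(7) = 21.72
(8) = 25.12
(9) = 7.38
(10) = 13.12
(11) = 264.66
(12) = -91.68
(13) = 6.87
(14) = 12.48
(15) = 40.37
(16) = -35.04
(17) = 74.00
(18) = -48.00
(19) = 74.00
(20) = -48.00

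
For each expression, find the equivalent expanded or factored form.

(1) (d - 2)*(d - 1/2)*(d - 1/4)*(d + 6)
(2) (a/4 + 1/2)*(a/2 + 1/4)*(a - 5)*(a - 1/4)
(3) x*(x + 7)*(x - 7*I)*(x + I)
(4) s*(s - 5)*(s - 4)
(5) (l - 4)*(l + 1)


(1) = d^4 + 13*d^3/4 - 119*d^2/8 + 19*d/2 - 3/2
(2) = a^4/8 - 11*a^3/32 - 87*a^2/64 - 17*a/64 + 5/32
(3) = x^4 + 7*x^3 - 6*I*x^3 + 7*x^2 - 42*I*x^2 + 49*x
(4) = s^3 - 9*s^2 + 20*s
(5) = l^2 - 3*l - 4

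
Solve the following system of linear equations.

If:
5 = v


Then:
v = 5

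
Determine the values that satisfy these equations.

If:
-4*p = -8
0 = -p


Then:
No Solution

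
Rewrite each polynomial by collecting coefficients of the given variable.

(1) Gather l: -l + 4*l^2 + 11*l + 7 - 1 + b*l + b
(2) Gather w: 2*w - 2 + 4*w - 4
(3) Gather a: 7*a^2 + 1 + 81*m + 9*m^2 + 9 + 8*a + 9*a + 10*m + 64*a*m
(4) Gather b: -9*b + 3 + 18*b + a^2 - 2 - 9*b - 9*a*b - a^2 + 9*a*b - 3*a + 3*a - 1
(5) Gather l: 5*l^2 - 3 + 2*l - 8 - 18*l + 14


(1) = b + 4*l^2 + l*(b + 10) + 6
(2) = 6*w - 6
(3) = 7*a^2 + a*(64*m + 17) + 9*m^2 + 91*m + 10
(4) = 0
(5) = 5*l^2 - 16*l + 3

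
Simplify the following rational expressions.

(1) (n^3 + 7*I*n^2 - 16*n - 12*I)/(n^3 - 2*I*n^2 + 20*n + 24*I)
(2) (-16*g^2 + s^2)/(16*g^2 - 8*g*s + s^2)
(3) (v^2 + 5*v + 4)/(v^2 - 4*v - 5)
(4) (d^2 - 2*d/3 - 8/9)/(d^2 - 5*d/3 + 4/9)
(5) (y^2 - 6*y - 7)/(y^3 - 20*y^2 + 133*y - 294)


(1) = (n + 3*I)/(n - 6*I)
(2) = (4*g + s)/(-4*g + s)
(3) = (v + 4)/(v - 5)
(4) = (3*d + 2)/(3*d - 1)
(5) = (y + 1)/(y^2 - 13*y + 42)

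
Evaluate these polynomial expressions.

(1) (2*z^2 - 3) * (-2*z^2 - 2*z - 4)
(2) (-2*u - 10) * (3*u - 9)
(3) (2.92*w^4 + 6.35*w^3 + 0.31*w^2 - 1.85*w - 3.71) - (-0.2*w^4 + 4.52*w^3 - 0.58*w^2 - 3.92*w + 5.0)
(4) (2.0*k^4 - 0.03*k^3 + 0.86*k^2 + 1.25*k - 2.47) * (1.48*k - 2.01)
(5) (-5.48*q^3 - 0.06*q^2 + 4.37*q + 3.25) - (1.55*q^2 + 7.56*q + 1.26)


(1) = -4*z^4 - 4*z^3 - 2*z^2 + 6*z + 12
(2) = -6*u^2 - 12*u + 90
(3) = 3.12*w^4 + 1.83*w^3 + 0.89*w^2 + 2.07*w - 8.71
(4) = 2.96*k^5 - 4.0644*k^4 + 1.3331*k^3 + 0.1214*k^2 - 6.1681*k + 4.9647
(5) = -5.48*q^3 - 1.61*q^2 - 3.19*q + 1.99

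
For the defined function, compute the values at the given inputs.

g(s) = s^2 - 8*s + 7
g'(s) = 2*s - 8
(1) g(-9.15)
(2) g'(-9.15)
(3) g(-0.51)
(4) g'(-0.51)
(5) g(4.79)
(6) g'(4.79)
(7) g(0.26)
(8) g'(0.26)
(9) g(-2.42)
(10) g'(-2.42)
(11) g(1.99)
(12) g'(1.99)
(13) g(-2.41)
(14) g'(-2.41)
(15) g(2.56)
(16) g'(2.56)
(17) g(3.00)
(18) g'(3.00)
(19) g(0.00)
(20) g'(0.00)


(1) = 163.92
(2) = -26.30
(3) = 11.34
(4) = -9.02
(5) = -8.38
(6) = 1.58
(7) = 4.99
(8) = -7.48
(9) = 32.22
(10) = -12.84
(11) = -4.96
(12) = -4.02
(13) = 32.09
(14) = -12.82
(15) = -6.93
(16) = -2.88
(17) = -8.00
(18) = -2.00
(19) = 7.00
(20) = -8.00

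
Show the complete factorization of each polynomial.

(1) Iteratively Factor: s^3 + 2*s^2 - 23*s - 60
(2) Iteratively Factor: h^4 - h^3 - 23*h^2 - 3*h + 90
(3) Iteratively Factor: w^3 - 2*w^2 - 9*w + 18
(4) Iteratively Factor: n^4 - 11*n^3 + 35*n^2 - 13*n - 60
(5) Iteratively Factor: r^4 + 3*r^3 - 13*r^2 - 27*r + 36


(1) = (s - 5)*(s^2 + 7*s + 12) = (s - 5)*(s + 3)*(s + 4)
(2) = (h + 3)*(h^3 - 4*h^2 - 11*h + 30) = (h + 3)^2*(h^2 - 7*h + 10) = (h - 5)*(h + 3)^2*(h - 2)
(3) = (w - 3)*(w^2 + w - 6) = (w - 3)*(w + 3)*(w - 2)
(4) = (n - 5)*(n^3 - 6*n^2 + 5*n + 12) = (n - 5)*(n - 4)*(n^2 - 2*n - 3) = (n - 5)*(n - 4)*(n + 1)*(n - 3)
(5) = (r - 1)*(r^3 + 4*r^2 - 9*r - 36) = (r - 1)*(r + 3)*(r^2 + r - 12) = (r - 3)*(r - 1)*(r + 3)*(r + 4)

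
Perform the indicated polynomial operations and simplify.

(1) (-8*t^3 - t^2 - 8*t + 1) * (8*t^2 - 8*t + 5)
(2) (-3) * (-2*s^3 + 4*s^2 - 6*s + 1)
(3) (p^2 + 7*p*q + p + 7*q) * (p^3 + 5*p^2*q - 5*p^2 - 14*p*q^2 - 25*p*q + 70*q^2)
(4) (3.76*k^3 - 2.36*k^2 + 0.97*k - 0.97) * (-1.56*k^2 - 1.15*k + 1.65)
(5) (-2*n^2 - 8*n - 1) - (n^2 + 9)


(1) = -64*t^5 + 56*t^4 - 96*t^3 + 67*t^2 - 48*t + 5
(2) = 6*s^3 - 12*s^2 + 18*s - 3
(3) = p^5 + 12*p^4*q - 4*p^4 + 21*p^3*q^2 - 48*p^3*q - 5*p^3 - 98*p^2*q^3 - 84*p^2*q^2 - 60*p^2*q + 392*p*q^3 - 105*p*q^2 + 490*q^3
(4) = -5.8656*k^5 - 0.6424*k^4 + 7.4048*k^3 - 3.4963*k^2 + 2.716*k - 1.6005
(5) = -3*n^2 - 8*n - 10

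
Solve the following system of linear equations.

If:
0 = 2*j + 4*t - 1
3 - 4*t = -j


Then:
j = -2/3
t = 7/12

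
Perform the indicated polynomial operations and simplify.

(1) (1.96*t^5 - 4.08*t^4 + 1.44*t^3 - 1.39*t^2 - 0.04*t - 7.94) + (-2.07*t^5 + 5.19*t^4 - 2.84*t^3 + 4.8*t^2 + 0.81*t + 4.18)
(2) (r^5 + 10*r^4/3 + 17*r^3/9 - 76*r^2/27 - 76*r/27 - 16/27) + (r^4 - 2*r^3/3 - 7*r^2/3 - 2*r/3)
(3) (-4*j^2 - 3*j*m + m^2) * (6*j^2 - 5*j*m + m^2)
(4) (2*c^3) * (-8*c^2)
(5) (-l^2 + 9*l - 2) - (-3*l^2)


(1) = -0.11*t^5 + 1.11*t^4 - 1.4*t^3 + 3.41*t^2 + 0.77*t - 3.76
(2) = r^5 + 13*r^4/3 + 11*r^3/9 - 139*r^2/27 - 94*r/27 - 16/27
(3) = -24*j^4 + 2*j^3*m + 17*j^2*m^2 - 8*j*m^3 + m^4
(4) = -16*c^5
(5) = 2*l^2 + 9*l - 2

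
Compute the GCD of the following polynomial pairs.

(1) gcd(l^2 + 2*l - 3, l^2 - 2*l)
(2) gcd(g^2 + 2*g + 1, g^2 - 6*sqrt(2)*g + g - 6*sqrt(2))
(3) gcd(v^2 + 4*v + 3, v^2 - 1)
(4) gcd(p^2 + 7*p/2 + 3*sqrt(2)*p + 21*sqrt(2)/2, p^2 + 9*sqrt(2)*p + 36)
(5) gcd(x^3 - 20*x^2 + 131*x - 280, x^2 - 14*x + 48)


(1) = gcd((l - 1)*(l + 3), l*(l - 2)) = 1
(2) = g + 1
(3) = v + 1
(4) = p + 3*sqrt(2)
(5) = gcd((x - 8)*(x - 7)*(x - 5), (x - 8)*(x - 6)) = x - 8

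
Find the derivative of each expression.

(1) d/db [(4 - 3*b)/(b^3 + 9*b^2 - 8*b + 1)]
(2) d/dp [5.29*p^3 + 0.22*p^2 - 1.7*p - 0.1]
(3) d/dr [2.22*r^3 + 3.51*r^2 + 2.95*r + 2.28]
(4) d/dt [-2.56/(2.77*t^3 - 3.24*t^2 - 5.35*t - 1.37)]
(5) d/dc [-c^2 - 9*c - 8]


(1) = (6*b^3 + 15*b^2 - 72*b + 29)/(b^6 + 18*b^5 + 65*b^4 - 142*b^3 + 82*b^2 - 16*b + 1)
(2) = 15.87*p^2 + 0.44*p - 1.7
(3) = 6.66*r^2 + 7.02*r + 2.95
(4) = (21.2736*t^2 - 16.5888*t - 13.696)/(-2.77*t^3 + 3.24*t^2 + 5.35*t + 1.37)^2
(5) = -2*c - 9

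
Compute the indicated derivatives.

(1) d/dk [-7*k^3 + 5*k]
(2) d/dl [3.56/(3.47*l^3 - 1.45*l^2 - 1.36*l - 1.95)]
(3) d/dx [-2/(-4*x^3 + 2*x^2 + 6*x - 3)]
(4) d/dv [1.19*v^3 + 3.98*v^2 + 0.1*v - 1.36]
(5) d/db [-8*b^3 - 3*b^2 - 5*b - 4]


(1) = 5 - 21*k^2
(2) = (-37.0596*l^2 + 10.324*l + 4.8416)/(-3.47*l^3 + 1.45*l^2 + 1.36*l + 1.95)^2
(3) = 4*(-6*x^2 + 2*x + 3)/(4*x^3 - 2*x^2 - 6*x + 3)^2
(4) = 3.57*v^2 + 7.96*v + 0.1
(5) = -24*b^2 - 6*b - 5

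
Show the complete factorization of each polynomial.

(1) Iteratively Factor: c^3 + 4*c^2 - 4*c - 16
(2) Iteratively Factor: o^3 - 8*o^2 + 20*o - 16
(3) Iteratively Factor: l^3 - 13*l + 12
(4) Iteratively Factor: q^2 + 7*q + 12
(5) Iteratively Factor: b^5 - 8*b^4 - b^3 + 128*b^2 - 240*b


(1) = (c + 4)*(c^2 - 4) = (c - 2)*(c + 4)*(c + 2)
(2) = (o - 4)*(o^2 - 4*o + 4) = (o - 4)*(o - 2)*(o - 2)
(3) = (l - 3)*(l^2 + 3*l - 4) = (l - 3)*(l - 1)*(l + 4)
(4) = (q + 3)*(q + 4)
(5) = (b - 4)*(b^4 - 4*b^3 - 17*b^2 + 60*b) = (b - 4)*(b - 3)*(b^3 - b^2 - 20*b) = (b - 4)*(b - 3)*(b + 4)*(b^2 - 5*b) = (b - 5)*(b - 4)*(b - 3)*(b + 4)*(b)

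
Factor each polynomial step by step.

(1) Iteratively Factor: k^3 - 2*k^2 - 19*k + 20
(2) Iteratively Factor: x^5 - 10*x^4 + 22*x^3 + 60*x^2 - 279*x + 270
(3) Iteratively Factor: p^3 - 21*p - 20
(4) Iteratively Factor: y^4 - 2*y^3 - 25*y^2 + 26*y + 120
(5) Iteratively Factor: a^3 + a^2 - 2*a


(1) = (k - 1)*(k^2 - k - 20) = (k - 1)*(k + 4)*(k - 5)
(2) = (x - 3)*(x^4 - 7*x^3 + x^2 + 63*x - 90) = (x - 3)^2*(x^3 - 4*x^2 - 11*x + 30) = (x - 3)^2*(x - 2)*(x^2 - 2*x - 15) = (x - 3)^2*(x - 2)*(x + 3)*(x - 5)
(3) = (p + 1)*(p^2 - p - 20) = (p - 5)*(p + 1)*(p + 4)
(4) = (y + 2)*(y^3 - 4*y^2 - 17*y + 60) = (y + 2)*(y + 4)*(y^2 - 8*y + 15) = (y - 5)*(y + 2)*(y + 4)*(y - 3)
(5) = (a - 1)*(a^2 + 2*a) = (a - 1)*(a + 2)*(a)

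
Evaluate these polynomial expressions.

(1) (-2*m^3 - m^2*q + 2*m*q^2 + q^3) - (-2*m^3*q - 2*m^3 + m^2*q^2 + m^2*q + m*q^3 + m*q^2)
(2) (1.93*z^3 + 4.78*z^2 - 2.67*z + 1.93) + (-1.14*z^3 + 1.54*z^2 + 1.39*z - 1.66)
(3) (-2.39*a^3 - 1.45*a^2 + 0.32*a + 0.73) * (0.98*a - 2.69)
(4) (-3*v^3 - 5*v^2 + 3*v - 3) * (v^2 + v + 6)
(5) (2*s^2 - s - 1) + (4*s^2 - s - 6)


(1) = 2*m^3*q - m^2*q^2 - 2*m^2*q - m*q^3 + m*q^2 + q^3
(2) = 0.79*z^3 + 6.32*z^2 - 1.28*z + 0.27
(3) = -2.3422*a^4 + 5.0081*a^3 + 4.2141*a^2 - 0.1454*a - 1.9637
(4) = -3*v^5 - 8*v^4 - 20*v^3 - 30*v^2 + 15*v - 18
(5) = 6*s^2 - 2*s - 7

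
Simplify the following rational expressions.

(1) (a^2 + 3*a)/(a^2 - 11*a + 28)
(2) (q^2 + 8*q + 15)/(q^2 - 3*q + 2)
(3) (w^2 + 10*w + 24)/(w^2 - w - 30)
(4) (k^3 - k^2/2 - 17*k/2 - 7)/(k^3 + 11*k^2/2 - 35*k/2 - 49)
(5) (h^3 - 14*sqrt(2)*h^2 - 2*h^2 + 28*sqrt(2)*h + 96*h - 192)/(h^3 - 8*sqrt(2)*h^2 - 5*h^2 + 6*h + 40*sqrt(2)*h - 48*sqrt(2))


(1) = (a^2 + 3*a)/(a^2 - 11*a + 28)
(2) = (q^2 + 8*q + 15)/(q^2 - 3*q + 2)
(3) = (w^2 + 10*w + 24)/(w^2 - w - 30)
(4) = (k + 1)/(k + 7)
(5) = (h - 6*sqrt(2))/(h - 3)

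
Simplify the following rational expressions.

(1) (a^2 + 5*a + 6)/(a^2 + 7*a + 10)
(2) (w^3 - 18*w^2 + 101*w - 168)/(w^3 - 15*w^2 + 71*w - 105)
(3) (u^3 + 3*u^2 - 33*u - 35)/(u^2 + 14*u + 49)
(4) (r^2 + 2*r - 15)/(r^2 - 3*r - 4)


(1) = (a + 3)/(a + 5)
(2) = (w - 8)/(w - 5)
(3) = (u^2 - 4*u - 5)/(u + 7)
(4) = (r^2 + 2*r - 15)/(r^2 - 3*r - 4)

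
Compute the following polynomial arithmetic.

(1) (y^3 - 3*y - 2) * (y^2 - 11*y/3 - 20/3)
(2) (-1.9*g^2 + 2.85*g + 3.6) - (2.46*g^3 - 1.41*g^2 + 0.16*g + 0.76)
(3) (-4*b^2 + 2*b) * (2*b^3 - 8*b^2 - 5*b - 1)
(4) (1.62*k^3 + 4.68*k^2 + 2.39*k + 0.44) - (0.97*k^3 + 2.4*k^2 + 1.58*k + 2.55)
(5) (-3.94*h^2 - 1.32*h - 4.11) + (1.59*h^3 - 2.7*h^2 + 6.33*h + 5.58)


(1) = y^5 - 11*y^4/3 - 29*y^3/3 + 9*y^2 + 82*y/3 + 40/3
(2) = -2.46*g^3 - 0.49*g^2 + 2.69*g + 2.84
(3) = -8*b^5 + 36*b^4 + 4*b^3 - 6*b^2 - 2*b
(4) = 0.65*k^3 + 2.28*k^2 + 0.81*k - 2.11
(5) = 1.59*h^3 - 6.64*h^2 + 5.01*h + 1.47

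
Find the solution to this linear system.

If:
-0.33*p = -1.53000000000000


Then:
p = 4.64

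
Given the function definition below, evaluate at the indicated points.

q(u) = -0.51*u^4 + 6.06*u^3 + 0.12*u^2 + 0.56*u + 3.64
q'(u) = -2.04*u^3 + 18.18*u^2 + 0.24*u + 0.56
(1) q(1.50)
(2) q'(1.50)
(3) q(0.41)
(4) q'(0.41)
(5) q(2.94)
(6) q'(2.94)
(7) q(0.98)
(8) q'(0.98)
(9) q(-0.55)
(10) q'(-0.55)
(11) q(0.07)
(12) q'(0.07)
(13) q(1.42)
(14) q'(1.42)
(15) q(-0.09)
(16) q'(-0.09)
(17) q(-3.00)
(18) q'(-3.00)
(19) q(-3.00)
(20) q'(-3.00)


(1) = 22.62
(2) = 34.94
(3) = 4.29
(4) = 3.57
(5) = 122.22
(6) = 106.57
(7) = 9.54
(8) = 16.34
(9) = 2.31
(10) = 6.27
(11) = 3.68
(12) = 0.67
(13) = 19.96
(14) = 31.72
(15) = 3.59
(16) = 0.69
(17) = -201.89
(18) = 218.54
(19) = -201.89
(20) = 218.54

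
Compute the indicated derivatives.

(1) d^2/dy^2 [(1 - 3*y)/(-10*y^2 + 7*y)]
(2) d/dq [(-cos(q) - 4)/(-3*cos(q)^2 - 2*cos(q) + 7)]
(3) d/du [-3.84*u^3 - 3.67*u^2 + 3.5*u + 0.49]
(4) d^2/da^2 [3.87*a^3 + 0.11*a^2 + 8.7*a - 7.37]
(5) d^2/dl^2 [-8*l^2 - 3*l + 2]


(1) = 2*(300*y^3 - 300*y^2 + 210*y - 49)/(y^3*(1000*y^3 - 2100*y^2 + 1470*y - 343))
(2) = 3*(cos(q)^2 + 8*cos(q) + 5)*sin(q)/(-3*sin(q)^2 + 2*cos(q) - 4)^2
(3) = -11.52*u^2 - 7.34*u + 3.5
(4) = 23.22*a + 0.22
(5) = -16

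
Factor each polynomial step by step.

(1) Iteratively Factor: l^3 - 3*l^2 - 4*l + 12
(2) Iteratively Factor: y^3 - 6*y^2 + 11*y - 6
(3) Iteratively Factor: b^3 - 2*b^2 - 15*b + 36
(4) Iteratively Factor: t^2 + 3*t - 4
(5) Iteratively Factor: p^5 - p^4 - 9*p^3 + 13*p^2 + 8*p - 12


(1) = (l - 2)*(l^2 - l - 6) = (l - 2)*(l + 2)*(l - 3)
(2) = (y - 1)*(y^2 - 5*y + 6) = (y - 3)*(y - 1)*(y - 2)
(3) = (b + 4)*(b^2 - 6*b + 9) = (b - 3)*(b + 4)*(b - 3)
(4) = (t - 1)*(t + 4)
(5) = (p - 2)*(p^4 + p^3 - 7*p^2 - p + 6) = (p - 2)*(p + 1)*(p^3 - 7*p + 6) = (p - 2)*(p + 1)*(p + 3)*(p^2 - 3*p + 2) = (p - 2)*(p - 1)*(p + 1)*(p + 3)*(p - 2)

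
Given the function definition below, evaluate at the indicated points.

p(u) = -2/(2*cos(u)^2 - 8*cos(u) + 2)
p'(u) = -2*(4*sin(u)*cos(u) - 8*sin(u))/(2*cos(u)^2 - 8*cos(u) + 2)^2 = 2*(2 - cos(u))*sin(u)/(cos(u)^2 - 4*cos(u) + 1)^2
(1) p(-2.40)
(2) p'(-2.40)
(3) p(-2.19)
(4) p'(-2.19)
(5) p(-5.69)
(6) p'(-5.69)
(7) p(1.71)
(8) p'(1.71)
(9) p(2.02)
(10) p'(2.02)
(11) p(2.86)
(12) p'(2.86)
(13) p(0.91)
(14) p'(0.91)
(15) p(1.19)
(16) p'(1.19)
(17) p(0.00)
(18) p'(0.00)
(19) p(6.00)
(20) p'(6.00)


(1) = -0.22
(2) = -0.18
(3) = -0.27
(4) = -0.31
(5) = 0.61
(6) = 0.49
(7) = -0.64
(8) = 1.71
(9) = -0.34
(10) = 0.51
(11) = -0.17
(12) = 0.05
(13) = 0.93
(14) = 1.88
(15) = 2.87
(16) = 24.89
(17) = 0.50
(18) = 0.00
(19) = 0.52
(20) = -0.16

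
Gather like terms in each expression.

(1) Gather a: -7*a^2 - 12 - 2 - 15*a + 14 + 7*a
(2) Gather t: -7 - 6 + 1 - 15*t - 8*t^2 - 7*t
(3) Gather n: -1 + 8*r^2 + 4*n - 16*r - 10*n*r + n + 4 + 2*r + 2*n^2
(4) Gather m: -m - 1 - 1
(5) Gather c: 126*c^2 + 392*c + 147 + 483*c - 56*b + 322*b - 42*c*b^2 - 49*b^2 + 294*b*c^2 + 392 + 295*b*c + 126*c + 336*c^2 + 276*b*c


(1) = -7*a^2 - 8*a
(2) = -8*t^2 - 22*t - 12
(3) = 2*n^2 + n*(5 - 10*r) + 8*r^2 - 14*r + 3
(4) = -m - 2
(5) = -49*b^2 + 266*b + c^2*(294*b + 462) + c*(-42*b^2 + 571*b + 1001) + 539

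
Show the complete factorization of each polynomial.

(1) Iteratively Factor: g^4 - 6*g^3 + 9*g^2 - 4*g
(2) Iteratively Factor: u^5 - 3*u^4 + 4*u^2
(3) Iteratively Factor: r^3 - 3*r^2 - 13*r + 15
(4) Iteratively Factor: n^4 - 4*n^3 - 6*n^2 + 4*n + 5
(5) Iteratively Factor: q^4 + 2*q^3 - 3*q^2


(1) = (g)*(g^3 - 6*g^2 + 9*g - 4) = g*(g - 1)*(g^2 - 5*g + 4) = g*(g - 4)*(g - 1)*(g - 1)
(2) = (u - 2)*(u^4 - u^3 - 2*u^2) = u*(u - 2)*(u^3 - u^2 - 2*u) = u*(u - 2)^2*(u^2 + u) = u*(u - 2)^2*(u + 1)*(u)
(3) = (r - 5)*(r^2 + 2*r - 3) = (r - 5)*(r - 1)*(r + 3)
(4) = (n + 1)*(n^3 - 5*n^2 - n + 5) = (n + 1)^2*(n^2 - 6*n + 5) = (n - 5)*(n + 1)^2*(n - 1)
(5) = (q)*(q^3 + 2*q^2 - 3*q) = q*(q + 3)*(q^2 - q) = q^2*(q + 3)*(q - 1)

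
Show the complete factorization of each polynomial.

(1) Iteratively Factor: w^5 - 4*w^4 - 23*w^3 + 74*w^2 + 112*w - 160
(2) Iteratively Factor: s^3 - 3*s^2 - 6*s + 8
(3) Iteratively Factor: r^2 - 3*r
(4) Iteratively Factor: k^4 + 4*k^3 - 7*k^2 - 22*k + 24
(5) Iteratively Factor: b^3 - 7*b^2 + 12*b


(1) = (w + 4)*(w^4 - 8*w^3 + 9*w^2 + 38*w - 40) = (w - 4)*(w + 4)*(w^3 - 4*w^2 - 7*w + 10) = (w - 4)*(w + 2)*(w + 4)*(w^2 - 6*w + 5) = (w - 5)*(w - 4)*(w + 2)*(w + 4)*(w - 1)
(2) = (s + 2)*(s^2 - 5*s + 4) = (s - 4)*(s + 2)*(s - 1)
(3) = (r - 3)*(r)
(4) = (k - 1)*(k^3 + 5*k^2 - 2*k - 24) = (k - 1)*(k + 3)*(k^2 + 2*k - 8) = (k - 1)*(k + 3)*(k + 4)*(k - 2)
(5) = (b)*(b^2 - 7*b + 12) = b*(b - 3)*(b - 4)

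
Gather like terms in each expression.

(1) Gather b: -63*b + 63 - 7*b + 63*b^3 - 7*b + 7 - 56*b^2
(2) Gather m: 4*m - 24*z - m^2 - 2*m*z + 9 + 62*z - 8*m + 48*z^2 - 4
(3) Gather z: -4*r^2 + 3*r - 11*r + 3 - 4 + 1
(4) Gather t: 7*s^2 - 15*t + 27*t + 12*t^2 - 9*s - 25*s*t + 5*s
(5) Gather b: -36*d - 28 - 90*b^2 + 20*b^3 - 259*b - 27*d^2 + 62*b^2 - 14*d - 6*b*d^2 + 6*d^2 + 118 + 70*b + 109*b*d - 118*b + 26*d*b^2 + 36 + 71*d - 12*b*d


(1) = 63*b^3 - 56*b^2 - 77*b + 70
(2) = -m^2 + m*(-2*z - 4) + 48*z^2 + 38*z + 5
(3) = -4*r^2 - 8*r
(4) = 7*s^2 - 4*s + 12*t^2 + t*(12 - 25*s)
(5) = 20*b^3 + b^2*(26*d - 28) + b*(-6*d^2 + 97*d - 307) - 21*d^2 + 21*d + 126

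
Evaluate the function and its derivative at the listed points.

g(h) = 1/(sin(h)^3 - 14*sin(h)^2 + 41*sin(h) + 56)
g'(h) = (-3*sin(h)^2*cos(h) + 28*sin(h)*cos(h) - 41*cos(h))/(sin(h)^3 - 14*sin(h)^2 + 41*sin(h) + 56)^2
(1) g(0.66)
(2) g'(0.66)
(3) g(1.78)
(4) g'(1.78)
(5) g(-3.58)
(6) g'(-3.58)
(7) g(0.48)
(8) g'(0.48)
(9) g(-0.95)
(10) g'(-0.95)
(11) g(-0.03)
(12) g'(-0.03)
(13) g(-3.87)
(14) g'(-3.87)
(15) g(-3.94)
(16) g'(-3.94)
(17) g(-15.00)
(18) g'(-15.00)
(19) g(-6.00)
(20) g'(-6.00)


(1) = 0.01
(2) = -0.00
(3) = 0.01
(4) = 0.00
(5) = 0.01
(6) = 0.01
(7) = 0.01
(8) = -0.00
(9) = 0.08
(10) = -0.23
(11) = 0.02
(12) = -0.01
(13) = 0.01
(14) = 0.00
(15) = 0.01
(16) = 0.00
(17) = 0.04
(18) = 0.09
(19) = 0.02
(20) = -0.01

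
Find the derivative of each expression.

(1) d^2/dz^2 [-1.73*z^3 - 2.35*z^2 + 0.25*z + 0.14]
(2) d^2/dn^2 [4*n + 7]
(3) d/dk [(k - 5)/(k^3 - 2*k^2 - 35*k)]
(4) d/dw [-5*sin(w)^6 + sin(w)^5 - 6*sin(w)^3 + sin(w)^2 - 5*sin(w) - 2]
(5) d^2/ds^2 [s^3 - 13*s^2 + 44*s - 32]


(1) = -10.38*z - 4.7
(2) = 0
(3) = (-k*(-k^2 + 2*k + 35) + (k - 5)*(-3*k^2 + 4*k + 35))/(k^2*(-k^2 + 2*k + 35)^2)
(4) = (-30*sin(w)^5 + 5*sin(w)^4 - 18*sin(w)^2 + 2*sin(w) - 5)*cos(w)
(5) = 6*s - 26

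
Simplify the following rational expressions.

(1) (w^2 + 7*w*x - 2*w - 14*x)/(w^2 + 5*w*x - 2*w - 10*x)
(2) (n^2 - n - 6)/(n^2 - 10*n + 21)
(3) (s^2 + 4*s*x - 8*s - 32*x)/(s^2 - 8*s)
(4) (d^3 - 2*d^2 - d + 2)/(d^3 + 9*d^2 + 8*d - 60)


(1) = (w + 7*x)/(w + 5*x)
(2) = (n + 2)/(n - 7)
(3) = (s + 4*x)/s
(4) = (d^2 - 1)/(d^2 + 11*d + 30)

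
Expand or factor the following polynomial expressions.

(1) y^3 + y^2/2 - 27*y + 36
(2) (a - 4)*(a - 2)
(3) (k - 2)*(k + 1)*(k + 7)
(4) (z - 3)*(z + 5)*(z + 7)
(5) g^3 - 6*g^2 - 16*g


(1) = (y - 4)*(y - 3/2)*(y + 6)
(2) = a^2 - 6*a + 8
(3) = k^3 + 6*k^2 - 9*k - 14
(4) = z^3 + 9*z^2 - z - 105
(5) = g*(g - 8)*(g + 2)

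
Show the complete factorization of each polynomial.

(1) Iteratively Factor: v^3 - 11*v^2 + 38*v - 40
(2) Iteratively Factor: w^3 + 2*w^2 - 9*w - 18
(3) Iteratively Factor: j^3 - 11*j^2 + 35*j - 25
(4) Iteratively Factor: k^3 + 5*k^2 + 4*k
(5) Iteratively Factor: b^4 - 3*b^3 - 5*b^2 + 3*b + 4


(1) = (v - 2)*(v^2 - 9*v + 20) = (v - 4)*(v - 2)*(v - 5)
(2) = (w - 3)*(w^2 + 5*w + 6) = (w - 3)*(w + 2)*(w + 3)
(3) = (j - 5)*(j^2 - 6*j + 5) = (j - 5)*(j - 1)*(j - 5)
(4) = (k + 4)*(k^2 + k) = k*(k + 4)*(k + 1)
(5) = (b - 1)*(b^3 - 2*b^2 - 7*b - 4) = (b - 1)*(b + 1)*(b^2 - 3*b - 4) = (b - 1)*(b + 1)^2*(b - 4)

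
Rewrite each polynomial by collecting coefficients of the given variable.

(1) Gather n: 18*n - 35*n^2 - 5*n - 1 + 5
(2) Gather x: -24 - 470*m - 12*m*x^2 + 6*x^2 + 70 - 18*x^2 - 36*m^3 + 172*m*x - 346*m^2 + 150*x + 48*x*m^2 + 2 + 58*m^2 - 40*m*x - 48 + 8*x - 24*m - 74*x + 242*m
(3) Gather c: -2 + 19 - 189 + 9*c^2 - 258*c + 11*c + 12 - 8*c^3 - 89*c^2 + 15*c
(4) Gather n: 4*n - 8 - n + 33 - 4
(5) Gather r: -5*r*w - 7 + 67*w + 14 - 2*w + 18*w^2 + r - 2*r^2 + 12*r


(1) = -35*n^2 + 13*n + 4
(2) = -36*m^3 - 288*m^2 - 252*m + x^2*(-12*m - 12) + x*(48*m^2 + 132*m + 84)
(3) = -8*c^3 - 80*c^2 - 232*c - 160
(4) = 3*n + 21
(5) = -2*r^2 + r*(13 - 5*w) + 18*w^2 + 65*w + 7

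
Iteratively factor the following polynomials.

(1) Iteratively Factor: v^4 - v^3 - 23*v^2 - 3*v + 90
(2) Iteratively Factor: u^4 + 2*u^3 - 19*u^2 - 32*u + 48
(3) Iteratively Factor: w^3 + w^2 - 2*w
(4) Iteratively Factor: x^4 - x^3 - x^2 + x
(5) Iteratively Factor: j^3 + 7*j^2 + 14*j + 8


(1) = (v - 2)*(v^3 + v^2 - 21*v - 45) = (v - 5)*(v - 2)*(v^2 + 6*v + 9) = (v - 5)*(v - 2)*(v + 3)*(v + 3)
(2) = (u - 4)*(u^3 + 6*u^2 + 5*u - 12) = (u - 4)*(u - 1)*(u^2 + 7*u + 12) = (u - 4)*(u - 1)*(u + 3)*(u + 4)
(3) = (w + 2)*(w^2 - w) = w*(w + 2)*(w - 1)
(4) = (x - 1)*(x^3 - x) = x*(x - 1)*(x^2 - 1) = x*(x - 1)*(x + 1)*(x - 1)
(5) = (j + 4)*(j^2 + 3*j + 2) = (j + 2)*(j + 4)*(j + 1)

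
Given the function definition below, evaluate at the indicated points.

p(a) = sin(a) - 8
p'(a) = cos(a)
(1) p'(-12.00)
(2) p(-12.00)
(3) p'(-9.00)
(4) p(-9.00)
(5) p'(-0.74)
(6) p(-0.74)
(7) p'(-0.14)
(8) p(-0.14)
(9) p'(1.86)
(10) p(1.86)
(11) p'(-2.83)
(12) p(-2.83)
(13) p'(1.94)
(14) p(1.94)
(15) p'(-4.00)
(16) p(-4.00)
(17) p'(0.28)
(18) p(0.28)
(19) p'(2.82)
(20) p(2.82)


(1) = 0.84
(2) = -7.46
(3) = -0.91
(4) = -8.41
(5) = 0.74
(6) = -8.67
(7) = 0.99
(8) = -8.14
(9) = -0.29
(10) = -7.04
(11) = -0.95
(12) = -8.31
(13) = -0.36
(14) = -7.07
(15) = -0.65
(16) = -7.24
(17) = 0.96
(18) = -7.72
(19) = -0.95
(20) = -7.68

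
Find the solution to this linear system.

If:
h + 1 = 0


Then:
h = -1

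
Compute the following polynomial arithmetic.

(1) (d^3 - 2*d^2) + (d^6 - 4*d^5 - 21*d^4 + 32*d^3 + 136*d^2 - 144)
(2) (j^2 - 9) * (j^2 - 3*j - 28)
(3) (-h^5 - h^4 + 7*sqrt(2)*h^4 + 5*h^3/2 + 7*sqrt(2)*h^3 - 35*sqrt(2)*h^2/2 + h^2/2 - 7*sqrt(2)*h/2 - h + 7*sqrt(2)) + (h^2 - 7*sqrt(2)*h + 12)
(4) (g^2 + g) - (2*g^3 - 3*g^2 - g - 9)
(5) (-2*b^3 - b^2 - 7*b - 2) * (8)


(1) = d^6 - 4*d^5 - 21*d^4 + 33*d^3 + 134*d^2 - 144
(2) = j^4 - 3*j^3 - 37*j^2 + 27*j + 252
(3) = -h^5 - h^4 + 7*sqrt(2)*h^4 + 5*h^3/2 + 7*sqrt(2)*h^3 - 35*sqrt(2)*h^2/2 + 3*h^2/2 - 21*sqrt(2)*h/2 - h + 7*sqrt(2) + 12
(4) = -2*g^3 + 4*g^2 + 2*g + 9
(5) = -16*b^3 - 8*b^2 - 56*b - 16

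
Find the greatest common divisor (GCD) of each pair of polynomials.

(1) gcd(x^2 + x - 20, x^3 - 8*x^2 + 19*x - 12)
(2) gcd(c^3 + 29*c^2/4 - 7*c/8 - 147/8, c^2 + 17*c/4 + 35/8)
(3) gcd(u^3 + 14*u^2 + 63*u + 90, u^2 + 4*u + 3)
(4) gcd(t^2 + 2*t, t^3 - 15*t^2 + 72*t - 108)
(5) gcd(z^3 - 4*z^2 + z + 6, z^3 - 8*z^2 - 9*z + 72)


(1) = x - 4
(2) = c + 7/4
(3) = u + 3
(4) = 1
(5) = z - 3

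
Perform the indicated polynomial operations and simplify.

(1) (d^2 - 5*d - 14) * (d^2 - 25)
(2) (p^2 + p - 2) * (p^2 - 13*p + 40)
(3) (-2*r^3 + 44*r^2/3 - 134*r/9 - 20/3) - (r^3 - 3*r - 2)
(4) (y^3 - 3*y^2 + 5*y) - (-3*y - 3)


(1) = d^4 - 5*d^3 - 39*d^2 + 125*d + 350
(2) = p^4 - 12*p^3 + 25*p^2 + 66*p - 80
(3) = -3*r^3 + 44*r^2/3 - 107*r/9 - 14/3
(4) = y^3 - 3*y^2 + 8*y + 3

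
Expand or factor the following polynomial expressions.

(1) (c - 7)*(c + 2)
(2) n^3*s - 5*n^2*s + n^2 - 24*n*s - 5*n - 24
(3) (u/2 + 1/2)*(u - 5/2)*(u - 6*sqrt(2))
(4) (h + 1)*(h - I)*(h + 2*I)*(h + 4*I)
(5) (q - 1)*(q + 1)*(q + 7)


(1) = c^2 - 5*c - 14
(2) = (n - 8)*(n + 3)*(n*s + 1)
(3) = u^3/2 - 3*sqrt(2)*u^2 - 3*u^2/4 - 5*u/4 + 9*sqrt(2)*u/2 + 15*sqrt(2)/2
(4) = h^4 + h^3 + 5*I*h^3 - 2*h^2 + 5*I*h^2 - 2*h + 8*I*h + 8*I
(5) = q^3 + 7*q^2 - q - 7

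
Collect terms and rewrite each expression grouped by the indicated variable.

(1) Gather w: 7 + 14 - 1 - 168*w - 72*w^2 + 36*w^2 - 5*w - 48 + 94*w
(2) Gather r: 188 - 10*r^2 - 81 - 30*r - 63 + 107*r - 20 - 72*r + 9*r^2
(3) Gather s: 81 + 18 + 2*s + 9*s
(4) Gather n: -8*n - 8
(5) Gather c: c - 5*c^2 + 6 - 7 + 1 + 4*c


(1) = -36*w^2 - 79*w - 28
(2) = -r^2 + 5*r + 24
(3) = 11*s + 99
(4) = -8*n - 8
(5) = -5*c^2 + 5*c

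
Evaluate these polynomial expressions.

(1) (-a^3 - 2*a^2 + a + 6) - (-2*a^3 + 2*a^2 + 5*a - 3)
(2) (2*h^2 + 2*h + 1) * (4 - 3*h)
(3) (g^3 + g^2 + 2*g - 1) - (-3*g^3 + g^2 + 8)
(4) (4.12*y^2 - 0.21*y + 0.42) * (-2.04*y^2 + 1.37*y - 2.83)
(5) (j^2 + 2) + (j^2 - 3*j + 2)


(1) = a^3 - 4*a^2 - 4*a + 9
(2) = -6*h^3 + 2*h^2 + 5*h + 4
(3) = 4*g^3 + 2*g - 9
(4) = -8.4048*y^4 + 6.0728*y^3 - 12.8041*y^2 + 1.1697*y - 1.1886
(5) = 2*j^2 - 3*j + 4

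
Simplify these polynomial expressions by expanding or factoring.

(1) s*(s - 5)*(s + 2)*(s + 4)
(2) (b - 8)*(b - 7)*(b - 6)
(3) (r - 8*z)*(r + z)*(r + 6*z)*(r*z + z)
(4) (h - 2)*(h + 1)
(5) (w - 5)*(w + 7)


(1) = s^4 + s^3 - 22*s^2 - 40*s
(2) = b^3 - 21*b^2 + 146*b - 336
(3) = r^4*z - r^3*z^2 + r^3*z - 50*r^2*z^3 - r^2*z^2 - 48*r*z^4 - 50*r*z^3 - 48*z^4
(4) = h^2 - h - 2
(5) = w^2 + 2*w - 35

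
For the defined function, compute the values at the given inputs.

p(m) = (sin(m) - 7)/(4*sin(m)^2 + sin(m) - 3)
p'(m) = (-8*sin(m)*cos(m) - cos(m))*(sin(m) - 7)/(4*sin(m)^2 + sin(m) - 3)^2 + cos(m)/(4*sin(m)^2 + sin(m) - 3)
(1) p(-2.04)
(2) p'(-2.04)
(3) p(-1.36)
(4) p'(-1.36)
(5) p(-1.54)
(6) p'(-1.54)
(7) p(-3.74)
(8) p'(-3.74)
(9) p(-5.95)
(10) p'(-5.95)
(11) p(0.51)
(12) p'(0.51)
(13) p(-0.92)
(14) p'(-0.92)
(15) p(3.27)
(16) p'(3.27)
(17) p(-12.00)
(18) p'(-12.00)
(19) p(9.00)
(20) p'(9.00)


(1) = 11.12
(2) = 44.10
(3) = 52.15
(4) = -487.98
(5) = 2410.74
(6) = -156514.71
(7) = 5.51
(8) = -20.78
(9) = 2.97
(10) = 4.10
(11) = 4.18
(12) = 10.92
(13) = 6.17
(14) = -16.35
(15) = 2.33
(16) = 0.34
(17) = 4.93
(18) = 16.13
(19) = 3.45
(20) = -6.60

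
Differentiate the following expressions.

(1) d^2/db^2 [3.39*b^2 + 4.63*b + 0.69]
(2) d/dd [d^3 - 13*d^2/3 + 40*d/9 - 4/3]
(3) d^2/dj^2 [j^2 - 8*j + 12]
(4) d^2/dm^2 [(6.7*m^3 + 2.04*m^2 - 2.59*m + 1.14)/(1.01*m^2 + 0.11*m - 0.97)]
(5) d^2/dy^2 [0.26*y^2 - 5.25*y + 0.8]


(1) = 6.78000000000000
(2) = 3*d^2 - 26*d/3 + 40/9
(3) = 2
(4) = (7.552714*m^3 + 14.679672*m^2 + 23.359566*m + 5.54747)/(1.030301*m^6 + 0.336633*m^5 - 2.931828*m^4 - 0.645271*m^3 + 2.815716*m^2 + 0.310497*m - 0.912673)
(5) = 0.520000000000000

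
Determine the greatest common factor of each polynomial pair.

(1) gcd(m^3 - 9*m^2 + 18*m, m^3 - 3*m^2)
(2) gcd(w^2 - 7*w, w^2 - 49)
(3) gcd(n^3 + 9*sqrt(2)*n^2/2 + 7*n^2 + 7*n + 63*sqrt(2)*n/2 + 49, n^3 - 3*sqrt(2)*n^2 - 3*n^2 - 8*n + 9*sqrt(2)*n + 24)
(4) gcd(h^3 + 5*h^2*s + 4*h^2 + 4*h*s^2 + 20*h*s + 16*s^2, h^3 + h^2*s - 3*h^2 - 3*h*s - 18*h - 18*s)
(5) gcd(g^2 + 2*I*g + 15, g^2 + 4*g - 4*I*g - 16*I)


(1) = m^2 - 3*m
(2) = gcd(w*(w - 7), (w - 7)*(w + 7)) = w - 7
(3) = gcd((n + 7)*(n + sqrt(2))*(n + 7*sqrt(2)/2), (n - 3)*(n - 4*sqrt(2))*(n + sqrt(2))) = n + sqrt(2)
(4) = gcd((h + 4)*(h + s)*(h + 4*s), (h - 6)*(h + 3)*(h + s)) = h + s
(5) = gcd((g - 3*I)*(g + 5*I), (g + 4)*(g - 4*I)) = 1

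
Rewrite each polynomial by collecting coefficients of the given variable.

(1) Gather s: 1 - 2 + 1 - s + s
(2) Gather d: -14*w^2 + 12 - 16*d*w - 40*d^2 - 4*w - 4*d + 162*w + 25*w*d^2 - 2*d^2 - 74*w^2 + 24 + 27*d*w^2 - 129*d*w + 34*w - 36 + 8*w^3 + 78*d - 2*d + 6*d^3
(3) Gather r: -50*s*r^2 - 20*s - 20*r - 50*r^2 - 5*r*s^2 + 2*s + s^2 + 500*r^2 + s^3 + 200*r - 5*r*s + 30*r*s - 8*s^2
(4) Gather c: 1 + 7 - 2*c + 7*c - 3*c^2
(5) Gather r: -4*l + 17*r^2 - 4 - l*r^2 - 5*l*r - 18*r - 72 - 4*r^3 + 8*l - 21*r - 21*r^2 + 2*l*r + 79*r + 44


(1) = 0
(2) = 6*d^3 + d^2*(25*w - 42) + d*(27*w^2 - 145*w + 72) + 8*w^3 - 88*w^2 + 192*w
(3) = r^2*(450 - 50*s) + r*(-5*s^2 + 25*s + 180) + s^3 - 7*s^2 - 18*s
(4) = -3*c^2 + 5*c + 8
(5) = 4*l - 4*r^3 + r^2*(-l - 4) + r*(40 - 3*l) - 32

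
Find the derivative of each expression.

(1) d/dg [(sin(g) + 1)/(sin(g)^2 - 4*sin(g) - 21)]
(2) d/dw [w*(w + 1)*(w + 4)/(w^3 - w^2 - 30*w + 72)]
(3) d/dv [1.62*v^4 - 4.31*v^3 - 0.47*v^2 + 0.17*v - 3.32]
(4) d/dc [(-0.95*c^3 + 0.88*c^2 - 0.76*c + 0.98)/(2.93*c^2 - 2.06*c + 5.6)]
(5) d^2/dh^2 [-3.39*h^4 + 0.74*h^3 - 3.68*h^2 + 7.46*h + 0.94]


(1) = (-2*sin(g) + cos(g)^2 - 18)*cos(g)/((sin(g) - 7)^2*(sin(g) + 3)^2)
(2) = 2*(-3*w^4 - 34*w^3 + 35*w^2 + 360*w + 144)/(w^6 - 2*w^5 - 59*w^4 + 204*w^3 + 756*w^2 - 4320*w + 5184)
(3) = 6.48*v^3 - 12.93*v^2 - 0.94*v + 0.17
(4) = (-2.7835*c^4 + 3.914*c^3 - 15.546*c^2 + 4.1132*c - 2.2372)/(8.5849*c^4 - 12.0716*c^3 + 37.0596*c^2 - 23.072*c + 31.36)
(5) = -40.68*h^2 + 4.44*h - 7.36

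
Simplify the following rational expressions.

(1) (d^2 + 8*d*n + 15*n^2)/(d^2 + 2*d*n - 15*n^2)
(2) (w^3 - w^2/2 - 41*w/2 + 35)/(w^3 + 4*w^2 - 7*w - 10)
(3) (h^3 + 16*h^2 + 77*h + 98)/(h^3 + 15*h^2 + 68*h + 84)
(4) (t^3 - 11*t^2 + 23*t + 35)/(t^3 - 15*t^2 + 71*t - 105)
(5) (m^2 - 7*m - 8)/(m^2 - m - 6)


(1) = (d + 3*n)/(d - 3*n)
(2) = (2*w - 7)/(2*w + 2)
(3) = (h + 7)/(h + 6)
(4) = (t + 1)/(t - 3)
(5) = (m^2 - 7*m - 8)/(m^2 - m - 6)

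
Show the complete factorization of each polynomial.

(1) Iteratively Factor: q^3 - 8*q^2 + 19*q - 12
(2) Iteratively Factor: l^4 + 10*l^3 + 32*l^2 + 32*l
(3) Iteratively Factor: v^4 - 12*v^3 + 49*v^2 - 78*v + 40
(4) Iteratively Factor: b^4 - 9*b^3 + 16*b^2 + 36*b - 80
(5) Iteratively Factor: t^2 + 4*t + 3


(1) = (q - 3)*(q^2 - 5*q + 4) = (q - 3)*(q - 1)*(q - 4)
(2) = (l)*(l^3 + 10*l^2 + 32*l + 32) = l*(l + 4)*(l^2 + 6*l + 8) = l*(l + 4)^2*(l + 2)
(3) = (v - 4)*(v^3 - 8*v^2 + 17*v - 10) = (v - 4)*(v - 1)*(v^2 - 7*v + 10) = (v - 5)*(v - 4)*(v - 1)*(v - 2)
(4) = (b + 2)*(b^3 - 11*b^2 + 38*b - 40) = (b - 2)*(b + 2)*(b^2 - 9*b + 20) = (b - 5)*(b - 2)*(b + 2)*(b - 4)
(5) = (t + 1)*(t + 3)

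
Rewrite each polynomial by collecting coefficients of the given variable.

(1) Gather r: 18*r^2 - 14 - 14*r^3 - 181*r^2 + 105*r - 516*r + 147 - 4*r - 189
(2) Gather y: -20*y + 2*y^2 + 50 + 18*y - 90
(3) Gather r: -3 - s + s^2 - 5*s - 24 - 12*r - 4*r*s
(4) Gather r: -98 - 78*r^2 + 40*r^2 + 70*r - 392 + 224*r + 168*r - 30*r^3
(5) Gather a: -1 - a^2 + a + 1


(1) = -14*r^3 - 163*r^2 - 415*r - 56
(2) = 2*y^2 - 2*y - 40
(3) = r*(-4*s - 12) + s^2 - 6*s - 27
(4) = -30*r^3 - 38*r^2 + 462*r - 490
(5) = -a^2 + a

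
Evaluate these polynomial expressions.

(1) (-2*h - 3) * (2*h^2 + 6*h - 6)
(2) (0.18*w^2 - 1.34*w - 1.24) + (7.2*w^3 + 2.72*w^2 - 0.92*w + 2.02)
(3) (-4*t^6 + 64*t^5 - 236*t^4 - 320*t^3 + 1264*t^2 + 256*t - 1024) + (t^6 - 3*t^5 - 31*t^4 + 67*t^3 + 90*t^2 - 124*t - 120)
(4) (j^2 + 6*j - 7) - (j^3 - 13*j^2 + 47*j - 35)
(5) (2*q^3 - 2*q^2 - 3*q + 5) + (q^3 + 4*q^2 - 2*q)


(1) = -4*h^3 - 18*h^2 - 6*h + 18
(2) = 7.2*w^3 + 2.9*w^2 - 2.26*w + 0.78
(3) = -3*t^6 + 61*t^5 - 267*t^4 - 253*t^3 + 1354*t^2 + 132*t - 1144
(4) = -j^3 + 14*j^2 - 41*j + 28
(5) = 3*q^3 + 2*q^2 - 5*q + 5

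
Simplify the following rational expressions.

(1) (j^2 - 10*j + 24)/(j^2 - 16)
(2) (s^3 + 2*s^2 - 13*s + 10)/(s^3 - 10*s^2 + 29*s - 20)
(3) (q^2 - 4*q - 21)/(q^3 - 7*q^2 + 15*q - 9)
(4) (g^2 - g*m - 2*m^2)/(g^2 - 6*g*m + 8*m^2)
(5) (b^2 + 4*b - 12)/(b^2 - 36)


(1) = (j - 6)/(j + 4)
(2) = (s^2 + 3*s - 10)/(s^2 - 9*s + 20)
(3) = (q^2 - 4*q - 21)/(q^3 - 7*q^2 + 15*q - 9)
(4) = (g + m)/(g - 4*m)
(5) = (b - 2)/(b - 6)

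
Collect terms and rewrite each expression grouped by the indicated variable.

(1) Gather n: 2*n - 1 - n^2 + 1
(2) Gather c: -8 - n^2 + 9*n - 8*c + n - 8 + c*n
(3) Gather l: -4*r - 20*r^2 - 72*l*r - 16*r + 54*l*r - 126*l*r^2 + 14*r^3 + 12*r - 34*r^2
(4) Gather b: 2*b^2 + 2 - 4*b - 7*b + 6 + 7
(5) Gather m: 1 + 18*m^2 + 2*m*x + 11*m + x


(1) = -n^2 + 2*n
(2) = c*(n - 8) - n^2 + 10*n - 16
(3) = l*(-126*r^2 - 18*r) + 14*r^3 - 54*r^2 - 8*r
(4) = 2*b^2 - 11*b + 15
(5) = 18*m^2 + m*(2*x + 11) + x + 1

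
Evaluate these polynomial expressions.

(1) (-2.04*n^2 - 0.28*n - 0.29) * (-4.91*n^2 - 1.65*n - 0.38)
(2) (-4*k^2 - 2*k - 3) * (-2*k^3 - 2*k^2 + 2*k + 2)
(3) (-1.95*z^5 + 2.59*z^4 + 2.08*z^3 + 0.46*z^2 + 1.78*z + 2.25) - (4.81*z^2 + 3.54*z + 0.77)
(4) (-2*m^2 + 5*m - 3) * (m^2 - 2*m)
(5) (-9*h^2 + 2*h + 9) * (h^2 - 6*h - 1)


(1) = 10.0164*n^4 + 4.7408*n^3 + 2.6611*n^2 + 0.5849*n + 0.1102
(2) = 8*k^5 + 12*k^4 + 2*k^3 - 6*k^2 - 10*k - 6
(3) = -1.95*z^5 + 2.59*z^4 + 2.08*z^3 - 4.35*z^2 - 1.76*z + 1.48
(4) = -2*m^4 + 9*m^3 - 13*m^2 + 6*m
(5) = -9*h^4 + 56*h^3 + 6*h^2 - 56*h - 9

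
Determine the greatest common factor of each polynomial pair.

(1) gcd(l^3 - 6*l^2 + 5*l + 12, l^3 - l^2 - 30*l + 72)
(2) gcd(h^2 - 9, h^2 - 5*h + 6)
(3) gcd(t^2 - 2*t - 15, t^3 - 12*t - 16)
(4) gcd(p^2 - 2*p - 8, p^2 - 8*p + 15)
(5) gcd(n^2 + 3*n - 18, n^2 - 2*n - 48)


(1) = l^2 - 7*l + 12
(2) = h - 3
(3) = 1
(4) = gcd((p - 4)*(p + 2), (p - 5)*(p - 3)) = 1
(5) = gcd((n - 3)*(n + 6), (n - 8)*(n + 6)) = n + 6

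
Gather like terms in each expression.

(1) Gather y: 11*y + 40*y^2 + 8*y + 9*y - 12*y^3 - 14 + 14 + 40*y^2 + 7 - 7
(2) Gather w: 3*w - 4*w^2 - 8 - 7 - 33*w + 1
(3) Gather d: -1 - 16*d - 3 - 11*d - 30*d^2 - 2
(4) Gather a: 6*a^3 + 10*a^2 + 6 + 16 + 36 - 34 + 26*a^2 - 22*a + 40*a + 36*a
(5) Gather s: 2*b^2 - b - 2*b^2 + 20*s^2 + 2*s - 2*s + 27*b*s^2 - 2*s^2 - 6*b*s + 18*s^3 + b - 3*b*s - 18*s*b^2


(1) = -12*y^3 + 80*y^2 + 28*y
(2) = -4*w^2 - 30*w - 14
(3) = -30*d^2 - 27*d - 6
(4) = 6*a^3 + 36*a^2 + 54*a + 24
(5) = 18*s^3 + s^2*(27*b + 18) + s*(-18*b^2 - 9*b)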